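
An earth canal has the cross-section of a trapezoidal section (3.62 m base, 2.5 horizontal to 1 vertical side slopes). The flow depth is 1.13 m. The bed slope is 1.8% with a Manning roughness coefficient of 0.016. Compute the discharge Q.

With bottom width b = 3.62 m and side slope z = 2.5: A = (b + zy)y = (3.62 + 2.5×1.13)×1.13 = 7.283 m²; P = b + 2y√(1+z²) = 3.62 + 2×1.13×2.693 = 9.705 m.
Hydraulic radius R = A/P = 7.283/9.705 = 0.7504 m.
Manning's equation: Q = (1/n) A R^(2/3) S^(1/2) = (1/0.016) × 7.283 × 0.7504^(2/3) × 0.018^(1/2) = 50.4 m³/s.

Q = 50.4 m³/s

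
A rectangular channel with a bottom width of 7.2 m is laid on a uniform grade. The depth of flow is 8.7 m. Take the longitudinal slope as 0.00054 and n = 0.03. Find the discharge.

Q = 90.5 m³/s

Flow area A = b·y = 7.2 × 8.7 = 62.64 m². Wetted perimeter P = b + 2y = 7.2 + 2×8.7 = 24.6 m.
Hydraulic radius R = A/P = 62.64/24.6 = 2.546 m.
Manning's equation: Q = (1/n) A R^(2/3) S^(1/2) = (1/0.03) × 62.64 × 2.546^(2/3) × 0.00054^(1/2) = 90.5 m³/s.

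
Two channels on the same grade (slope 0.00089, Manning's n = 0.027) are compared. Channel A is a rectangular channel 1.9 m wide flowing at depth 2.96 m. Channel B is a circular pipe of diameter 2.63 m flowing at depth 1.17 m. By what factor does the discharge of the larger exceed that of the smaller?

2.69

Channel A: Flow area A = b·y = 1.9 × 2.96 = 5.624 m². Wetted perimeter P = b + 2y = 1.9 + 2×2.96 = 7.82 m. Hydraulic radius R = A/P = 5.624/7.82 = 0.7192 m. Q_A = (1/0.027)·5.624·0.7192^(2/3)·√0.00089 = 4.988 m³/s.
Channel B: For a circular section of diameter D = 2.63 m at depth y = 1.17 m, the central angle is θ = 2 arccos(1 − 2y/D) = 2.921 rad. Then A = (D²/8)(θ − sin θ) = 2.336 m² and P = Dθ/2 = 3.841 m. Hydraulic radius R = A/P = 2.336/3.841 = 0.6082 m. Q_B = (1/0.027)·2.336·0.6082^(2/3)·√0.00089 = 1.852 m³/s.
The larger discharge is 4.988 m³/s and the smaller is 1.852 m³/s; the ratio is 2.69.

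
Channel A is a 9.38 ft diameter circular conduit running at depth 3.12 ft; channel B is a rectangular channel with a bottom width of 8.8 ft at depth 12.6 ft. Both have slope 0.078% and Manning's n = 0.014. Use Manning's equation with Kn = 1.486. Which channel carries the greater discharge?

channel B

Channel A: For a circular section of diameter D = 9.38 ft at depth y = 3.12 ft, the central angle is θ = 2 arccos(1 − 2y/D) = 2.459 rad. Then A = (D²/8)(θ − sin θ) = 20.1 ft² and P = Dθ/2 = 11.53 ft. Hydraulic radius R = A/P = 20.1/11.53 = 1.743 ft. Q_A = (1.486/0.014)·20.1·1.743^(2/3)·√0.00078 = 86.33 ft³/s.
Channel B: Flow area A = b·y = 8.8 × 12.6 = 110.9 ft². Wetted perimeter P = b + 2y = 8.8 + 2×12.6 = 34 ft. Hydraulic radius R = A/P = 110.9/34 = 3.261 ft. Q_B = (1.486/0.014)·110.9·3.261^(2/3)·√0.00078 = 722.8 ft³/s.
Q_A = 86.33 ft³/s vs Q_B = 722.8 ft³/s, so channel B carries more.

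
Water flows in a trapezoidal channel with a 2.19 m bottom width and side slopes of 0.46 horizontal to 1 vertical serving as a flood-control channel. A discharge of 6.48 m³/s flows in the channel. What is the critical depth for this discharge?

y_c = 0.901 m

At critical depth, Q² T / (g A³) = 1, i.e. A³/T = Q²/g = 6.48²/9.81 = 4.28.
At y = 0.783 m: A³/T = 2.736 — too small.
At y = 1.06 m: A³/T = 7.224 — too large.
At y = 0.901 m: A³/T = 4.28 — matches.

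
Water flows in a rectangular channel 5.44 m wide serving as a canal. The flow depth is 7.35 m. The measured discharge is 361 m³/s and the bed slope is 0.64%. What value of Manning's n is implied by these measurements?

Flow area A = b·y = 5.44 × 7.35 = 39.98 m². Wetted perimeter P = b + 2y = 5.44 + 2×7.35 = 20.14 m.
Hydraulic radius R = A/P = 39.98/20.14 = 1.985 m.
Rearranging Manning's equation: n = (1/Q) A R^(2/3) S^(1/2) = (1/361) × 39.98 × 1.985^(2/3) × √0.0064 = 0.014.

n = 0.014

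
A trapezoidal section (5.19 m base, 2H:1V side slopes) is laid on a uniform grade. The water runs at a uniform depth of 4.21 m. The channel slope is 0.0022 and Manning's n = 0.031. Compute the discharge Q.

Q = 155 m³/s

With bottom width b = 5.19 m and side slope z = 2: A = (b + zy)y = (5.19 + 2×4.21)×4.21 = 57.3 m²; P = b + 2y√(1+z²) = 5.19 + 2×4.21×2.236 = 24.02 m.
Hydraulic radius R = A/P = 57.3/24.02 = 2.386 m.
Manning's equation: Q = (1/n) A R^(2/3) S^(1/2) = (1/0.031) × 57.3 × 2.386^(2/3) × 0.0022^(1/2) = 155 m³/s.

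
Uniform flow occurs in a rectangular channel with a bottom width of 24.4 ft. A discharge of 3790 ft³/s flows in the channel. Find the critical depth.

y_c = 9.08 ft

For a rectangular channel, critical depth y_c = (q²/g)^(1/3) where q = Q/b = 3790/24.4 = 155.3 ft²/s.
So y_c = (155.3²/32.2)^(1/3) = 9.08 ft.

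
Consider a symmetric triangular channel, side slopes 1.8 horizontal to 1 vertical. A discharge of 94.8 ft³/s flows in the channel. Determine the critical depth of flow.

y_c = 2.8 ft

At critical depth, Q² T / (g A³) = 1, i.e. A³/T = Q²/g = 94.8²/32.2 = 279.1.
Try y = 3.42 ft: A³/T = 758 — too large.
Try y = 2.41 ft: A³/T = 131.7 — too small.
Try y = 2.8 ft: A³/T = 278.8 — matches.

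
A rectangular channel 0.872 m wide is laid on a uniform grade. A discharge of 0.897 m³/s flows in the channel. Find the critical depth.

For a rectangular channel, critical depth y_c = (q²/g)^(1/3) where q = Q/b = 0.897/0.872 = 1.029 m²/s.
So y_c = (1.029²/9.81)^(1/3) = 0.476 m.

y_c = 0.476 m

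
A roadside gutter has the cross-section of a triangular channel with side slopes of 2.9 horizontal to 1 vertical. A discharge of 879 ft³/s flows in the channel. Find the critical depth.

y_c = 5.64 ft

At critical depth, Q² T / (g A³) = 1, i.e. A³/T = Q²/g = 879²/32.2 = 24000.
At y = 6.3 ft: A³/T = 41730 — too large.
At y = 4.64 ft: A³/T = 9044 — too small.
At y = 5.64 ft: A³/T = 24000 — ≈ 24000.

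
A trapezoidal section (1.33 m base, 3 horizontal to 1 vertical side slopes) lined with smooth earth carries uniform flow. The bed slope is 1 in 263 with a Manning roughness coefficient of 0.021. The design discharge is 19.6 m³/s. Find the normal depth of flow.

y_n = 1.42 m

Manning's equation rearranged: A R^(2/3) = nQ / (1·√S) = 0.021 × 19.6 / (√0.003802) = 6.675.
Trying y = 1.04 m: A R^(2/3) = 3.238 — too small.
Trying y = 1.69 m: A R^(2/3) = 10.08 — too large.
Trying y = 1.42 m: A R^(2/3) = 6.668 — ≈ 6.675.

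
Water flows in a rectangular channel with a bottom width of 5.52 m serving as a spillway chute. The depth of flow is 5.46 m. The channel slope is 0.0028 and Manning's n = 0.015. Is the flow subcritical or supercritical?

subcritical

Flow area A = b·y = 5.52 × 5.46 = 30.14 m². Wetted perimeter P = b + 2y = 5.52 + 2×5.46 = 16.44 m.
Hydraulic radius R = A/P = 30.14/16.44 = 1.833 m.
V = (1/n) R^(2/3) √S = (1/0.015) × 1.833^(2/3) × √0.0028 = 5.284 m/s. Hydraulic depth D_h = A/T = 30.14/5.52 = 5.46 m.
Froude number Fr = V/√(g·D_h) = 5.284/√(9.81×5.46) = 0.722, which is less than 1, so the flow is subcritical.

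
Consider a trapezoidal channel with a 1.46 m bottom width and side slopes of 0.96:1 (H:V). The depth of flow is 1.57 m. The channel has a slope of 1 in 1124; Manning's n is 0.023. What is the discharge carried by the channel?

Q = 5.21 m³/s

With bottom width b = 1.46 m and side slope z = 0.96: A = (b + zy)y = (1.46 + 0.96×1.57)×1.57 = 4.659 m²; P = b + 2y√(1+z²) = 1.46 + 2×1.57×1.386 = 5.813 m.
Hydraulic radius R = A/P = 4.659/5.813 = 0.8014 m.
Manning's equation: Q = (1/n) A R^(2/3) S^(1/2) = (1/0.023) × 4.659 × 0.8014^(2/3) × 0.0008897^(1/2) = 5.21 m³/s.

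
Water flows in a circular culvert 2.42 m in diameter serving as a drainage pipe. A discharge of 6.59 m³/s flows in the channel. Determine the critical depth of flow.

At critical depth, Q² T / (g A³) = 1, i.e. A³/T = Q²/g = 6.59²/9.81 = 4.427.
At y = 1.31 m: A³/T = 6.807 — high.
At y = 1.05 m: A³/T = 2.922 — low.
At y = 1.17 m: A³/T = 4.421 — close enough.

y_c = 1.17 m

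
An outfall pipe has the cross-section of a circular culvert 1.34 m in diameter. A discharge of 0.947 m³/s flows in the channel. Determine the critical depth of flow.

At critical depth, Q² T / (g A³) = 1, i.e. A³/T = Q²/g = 0.947²/9.81 = 0.09142.
Trying y = 0.608 m: A³/T = 0.1805 — high.
Trying y = 0.449 m: A³/T = 0.05628 — low.
Trying y = 0.509 m: A³/T = 0.09127 — matches.

y_c = 0.509 m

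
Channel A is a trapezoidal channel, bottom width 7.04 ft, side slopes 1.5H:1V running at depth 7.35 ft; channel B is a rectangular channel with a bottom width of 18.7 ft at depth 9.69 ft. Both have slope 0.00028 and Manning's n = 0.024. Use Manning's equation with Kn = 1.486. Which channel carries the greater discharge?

channel B

Channel A: With bottom width b = 7.04 ft and side slope z = 1.5: A = (b + zy)y = (7.04 + 1.5×7.35)×7.35 = 132.8 ft²; P = b + 2y√(1+z²) = 7.04 + 2×7.35×1.803 = 33.54 ft. Hydraulic radius R = A/P = 132.8/33.54 = 3.959 ft. Q_A = (1.486/0.024)·132.8·3.959^(2/3)·√0.00028 = 344.3 ft³/s.
Channel B: Flow area A = b·y = 18.7 × 9.69 = 181.2 ft². Wetted perimeter P = b + 2y = 18.7 + 2×9.69 = 38.08 ft. Hydraulic radius R = A/P = 181.2/38.08 = 4.758 ft. Q_B = (1.486/0.024)·181.2·4.758^(2/3)·√0.00028 = 531.1 ft³/s.
Q_A = 344.3 ft³/s vs Q_B = 531.1 ft³/s, so channel B carries more.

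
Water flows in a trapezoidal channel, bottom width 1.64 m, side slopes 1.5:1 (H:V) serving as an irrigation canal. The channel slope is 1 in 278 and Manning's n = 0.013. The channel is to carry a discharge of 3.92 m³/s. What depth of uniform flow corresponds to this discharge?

y_n = 0.608 m

Manning's equation rearranged: A R^(2/3) = nQ / (1·√S) = 0.013 × 3.92 / (√0.003597) = 0.8497.
Trying y = 0.682 m: A R^(2/3) = 1.056 — too large.
Trying y = 0.471 m: A R^(2/3) = 0.5289 — too small.
Trying y = 0.608 m: A R^(2/3) = 0.8492 — close enough.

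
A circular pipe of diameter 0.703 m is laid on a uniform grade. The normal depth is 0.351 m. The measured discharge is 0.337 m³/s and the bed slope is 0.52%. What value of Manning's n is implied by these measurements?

n = 0.013

For a circular section of diameter D = 0.703 m at depth y = 0.351 m, the central angle is θ = 2 arccos(1 − 2y/D) = 3.139 rad. Then A = (D²/8)(θ − sin θ) = 0.1937 m² and P = Dθ/2 = 1.103 m.
Hydraulic radius R = A/P = 0.1937/1.103 = 0.1756 m.
Rearranging Manning's equation: n = (1/Q) A R^(2/3) S^(1/2) = (1/0.337) × 0.1937 × 0.1756^(2/3) × √0.0052 = 0.013.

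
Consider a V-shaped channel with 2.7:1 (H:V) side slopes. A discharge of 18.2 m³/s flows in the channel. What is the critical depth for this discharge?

y_c = 1.56 m

At critical depth, Q² T / (g A³) = 1, i.e. A³/T = Q²/g = 18.2²/9.81 = 33.77.
At y = 1.21 m: A³/T = 9.454 — low.
At y = 1.94 m: A³/T = 100.2 — high.
At y = 1.56 m: A³/T = 33.68 — matches.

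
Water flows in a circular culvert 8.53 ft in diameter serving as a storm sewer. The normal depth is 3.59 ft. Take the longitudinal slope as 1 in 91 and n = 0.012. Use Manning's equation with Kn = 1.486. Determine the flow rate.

For a circular section of diameter D = 8.53 ft at depth y = 3.59 ft, the central angle is θ = 2 arccos(1 − 2y/D) = 2.824 rad. Then A = (D²/8)(θ − sin θ) = 22.84 ft² and P = Dθ/2 = 12.04 ft.
Hydraulic radius R = A/P = 22.84/12.04 = 1.896 ft.
Manning's equation: Q = (1.486/n) A R^(2/3) S^(1/2) = (1.486/0.012) × 22.84 × 1.896^(2/3) × 0.01099^(1/2) = 454 ft³/s.

Q = 454 ft³/s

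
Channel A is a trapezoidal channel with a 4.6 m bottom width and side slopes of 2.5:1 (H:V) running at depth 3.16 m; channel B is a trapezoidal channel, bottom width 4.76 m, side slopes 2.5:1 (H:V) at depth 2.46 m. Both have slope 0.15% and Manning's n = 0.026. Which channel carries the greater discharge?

channel A

Channel A: With bottom width b = 4.6 m and side slope z = 2.5: A = (b + zy)y = (4.6 + 2.5×3.16)×3.16 = 39.5 m²; P = b + 2y√(1+z²) = 4.6 + 2×3.16×2.693 = 21.62 m. Hydraulic radius R = A/P = 39.5/21.62 = 1.827 m. Q_A = (1/0.026)·39.5·1.827^(2/3)·√0.0015 = 87.94 m³/s.
Channel B: With bottom width b = 4.76 m and side slope z = 2.5: A = (b + zy)y = (4.76 + 2.5×2.46)×2.46 = 26.84 m²; P = b + 2y√(1+z²) = 4.76 + 2×2.46×2.693 = 18.01 m. Hydraulic radius R = A/P = 26.84/18.01 = 1.49 m. Q_B = (1/0.026)·26.84·1.49^(2/3)·√0.0015 = 52.16 m³/s.
Q_A = 87.94 m³/s vs Q_B = 52.16 m³/s, so channel A carries more.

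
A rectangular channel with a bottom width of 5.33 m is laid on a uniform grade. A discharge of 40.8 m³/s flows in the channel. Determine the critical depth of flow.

y_c = 1.81 m

For a rectangular channel, critical depth y_c = (q²/g)^(1/3) where q = Q/b = 40.8/5.33 = 7.655 m²/s.
So y_c = (7.655²/9.81)^(1/3) = 1.81 m.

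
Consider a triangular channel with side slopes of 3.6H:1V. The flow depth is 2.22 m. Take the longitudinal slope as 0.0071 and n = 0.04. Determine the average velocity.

V = 2.2 m/s

For a triangular section with side slope z = 3.6: A = zy² = 3.6×2.22² = 17.74 m²; P = 2y√(1+z²) = 2×2.22×3.736 = 16.59 m.
Hydraulic radius R = A/P = 17.74/16.59 = 1.07 m.
From Manning's equation, V = (1/n) R^(2/3) S^(1/2) = (1/0.04) × 1.07^(2/3) × 0.0071^(1/2) = 2.2 m/s.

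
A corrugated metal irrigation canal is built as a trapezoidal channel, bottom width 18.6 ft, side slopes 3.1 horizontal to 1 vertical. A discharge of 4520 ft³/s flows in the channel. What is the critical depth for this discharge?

At critical depth, Q² T / (g A³) = 1, i.e. A³/T = Q²/g = 4520²/32.2 = 634500.
Trying y = 6.42 ft: A³/T = 258600 — short.
Trying y = 10.1 ft: A³/T = 1577000 — over.
Trying y = 8.07 ft: A³/T = 635400 — ≈ 634500.

y_c = 8.07 ft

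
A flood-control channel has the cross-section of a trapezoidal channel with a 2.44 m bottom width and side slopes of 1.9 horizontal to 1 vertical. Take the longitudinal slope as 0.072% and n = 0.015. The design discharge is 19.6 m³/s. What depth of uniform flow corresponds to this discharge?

Manning's equation rearranged: A R^(2/3) = nQ / (1·√S) = 0.015 × 19.6 / (√0.00072) = 10.96.
At y = 2.25 m: A R^(2/3) = 17.52 — too large.
At y = 1.81 m: A R^(2/3) = 10.94 — matches.

y_n = 1.81 m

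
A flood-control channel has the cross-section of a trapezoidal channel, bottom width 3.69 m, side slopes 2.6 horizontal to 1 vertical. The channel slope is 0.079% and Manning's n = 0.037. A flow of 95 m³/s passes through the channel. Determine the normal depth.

Manning's equation rearranged: A R^(2/3) = nQ / (1·√S) = 0.037 × 95 / (√0.00079) = 125.1.
Try y = 3.85 m: A R^(2/3) = 86.44 — short.
Try y = 4.51 m: A R^(2/3) = 125.1 — close enough.

y_n = 4.51 m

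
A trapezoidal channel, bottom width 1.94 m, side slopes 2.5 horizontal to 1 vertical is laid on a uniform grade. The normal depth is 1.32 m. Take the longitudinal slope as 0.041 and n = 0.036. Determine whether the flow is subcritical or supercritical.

With bottom width b = 1.94 m and side slope z = 2.5: A = (b + zy)y = (1.94 + 2.5×1.32)×1.32 = 6.917 m²; P = b + 2y√(1+z²) = 1.94 + 2×1.32×2.693 = 9.048 m.
Hydraulic radius R = A/P = 6.917/9.048 = 0.7644 m.
V = (1/n) R^(2/3) √S = (1/0.036) × 0.7644^(2/3) × √0.041 = 4.702 m/s. Hydraulic depth D_h = A/T = 6.917/8.54 = 0.8099 m.
Froude number Fr = V/√(g·D_h) = 4.702/√(9.81×0.8099) = 1.67, which is greater than 1, so the flow is supercritical.

supercritical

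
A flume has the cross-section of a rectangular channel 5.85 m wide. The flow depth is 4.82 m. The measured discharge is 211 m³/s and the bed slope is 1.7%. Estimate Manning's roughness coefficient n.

n = 0.026

Flow area A = b·y = 5.85 × 4.82 = 28.2 m². Wetted perimeter P = b + 2y = 5.85 + 2×4.82 = 15.49 m.
Hydraulic radius R = A/P = 28.2/15.49 = 1.82 m.
Rearranging Manning's equation: n = (1/Q) A R^(2/3) S^(1/2) = (1/211) × 28.2 × 1.82^(2/3) × √0.017 = 0.026.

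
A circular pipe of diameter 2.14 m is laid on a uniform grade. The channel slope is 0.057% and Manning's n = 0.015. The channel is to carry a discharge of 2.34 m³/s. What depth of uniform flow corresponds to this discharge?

y_n = 1.22 m

Manning's equation rearranged: A R^(2/3) = nQ / (1·√S) = 0.015 × 2.34 / (√0.00057) = 1.47.
Try y = 1.43 m: A R^(2/3) = 1.864 — too large.
Try y = 1.22 m: A R^(2/3) = 1.471 — ≈ 1.47.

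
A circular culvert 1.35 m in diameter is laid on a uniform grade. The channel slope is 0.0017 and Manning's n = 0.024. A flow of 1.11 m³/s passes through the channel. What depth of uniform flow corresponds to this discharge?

y_n = 1.03 m

Manning's equation rearranged: A R^(2/3) = nQ / (1·√S) = 0.024 × 1.11 / (√0.0017) = 0.6461.
Try y = 0.896 m: A R^(2/3) = 0.5405 — too small.
Try y = 1.26 m: A R^(2/3) = 0.7463 — too large.
Try y = 1.03 m: A R^(2/3) = 0.6452 — ≈ 0.6461.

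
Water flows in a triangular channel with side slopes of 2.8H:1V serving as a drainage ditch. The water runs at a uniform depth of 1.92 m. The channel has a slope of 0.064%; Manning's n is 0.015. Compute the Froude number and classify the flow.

For a triangular section with side slope z = 2.8: A = zy² = 2.8×1.92² = 10.32 m²; P = 2y√(1+z²) = 2×1.92×2.973 = 11.42 m.
Hydraulic radius R = A/P = 10.32/11.42 = 0.9041 m.
V = (1/n) R^(2/3) √S = (1/0.015) × 0.9041^(2/3) × √0.00064 = 1.577 m/s. Hydraulic depth D_h = A/T = 10.32/10.75 = 0.96 m.
Froude number Fr = V/√(g·D_h) = 1.577/√(9.81×0.96) = 0.514, which is less than 1, so the flow is subcritical.

subcritical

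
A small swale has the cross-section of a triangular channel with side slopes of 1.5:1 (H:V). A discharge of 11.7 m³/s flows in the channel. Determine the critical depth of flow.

At critical depth, Q² T / (g A³) = 1, i.e. A³/T = Q²/g = 11.7²/9.81 = 13.95.
Trying y = 2.06 m: A³/T = 41.73 — too large.
Trying y = 1.42 m: A³/T = 6.495 — too small.
Trying y = 1.65 m: A³/T = 13.76 — matches.

y_c = 1.65 m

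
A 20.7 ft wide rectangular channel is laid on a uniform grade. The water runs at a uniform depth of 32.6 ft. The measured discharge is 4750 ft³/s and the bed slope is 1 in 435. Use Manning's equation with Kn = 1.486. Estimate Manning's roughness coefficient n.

Flow area A = b·y = 20.7 × 32.6 = 674.8 ft². Wetted perimeter P = b + 2y = 20.7 + 2×32.6 = 85.9 ft.
Hydraulic radius R = A/P = 674.8/85.9 = 7.856 ft.
Rearranging Manning's equation: n = (1.486/Q) A R^(2/3) S^(1/2) = (1.486/4750) × 674.8 × 7.856^(2/3) × √0.002299 = 0.04.

n = 0.04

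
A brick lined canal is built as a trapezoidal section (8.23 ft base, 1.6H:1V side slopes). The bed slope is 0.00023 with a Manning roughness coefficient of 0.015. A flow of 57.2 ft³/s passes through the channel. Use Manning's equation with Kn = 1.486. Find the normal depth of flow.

Manning's equation rearranged: A R^(2/3) = nQ / (1.486·√S) = 0.015 × 57.2 / (1.486 × √0.00023) = 38.07.
Try y = 2.01 ft: A R^(2/3) = 29.54 — low.
Try y = 2.56 ft: A R^(2/3) = 46.06 — high.
Try y = 2.31 ft: A R^(2/3) = 38.09 — ≈ 38.07.

y_n = 2.31 ft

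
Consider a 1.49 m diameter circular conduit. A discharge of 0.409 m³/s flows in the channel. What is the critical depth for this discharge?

At critical depth, Q² T / (g A³) = 1, i.e. A³/T = Q²/g = 0.409²/9.81 = 0.01705.
Trying y = 0.356 m: A³/T = 0.02573 — too large.
Trying y = 0.236 m: A³/T = 0.005137 — too small.
Trying y = 0.32 m: A³/T = 0.01696 — ≈ 0.01705.

y_c = 0.32 m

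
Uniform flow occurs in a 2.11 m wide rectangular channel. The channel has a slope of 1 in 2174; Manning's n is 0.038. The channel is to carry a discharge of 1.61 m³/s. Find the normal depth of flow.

y_n = 1.78 m

Manning's equation rearranged: A R^(2/3) = nQ / (1·√S) = 0.038 × 1.61 / (√0.00046) = 2.853.
Trying y = 1.26 m: A R^(2/3) = 1.837 — too small.
Trying y = 2.25 m: A R^(2/3) = 3.808 — too large.
Trying y = 1.78 m: A R^(2/3) = 2.854 — close enough.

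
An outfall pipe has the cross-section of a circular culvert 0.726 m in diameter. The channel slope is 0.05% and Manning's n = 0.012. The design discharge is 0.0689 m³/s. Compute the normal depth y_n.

Manning's equation rearranged: A R^(2/3) = nQ / (1·√S) = 0.012 × 0.0689 / (√0.0005) = 0.03698.
Try y = 0.211 m: A R^(2/3) = 0.02444 — too small.
Try y = 0.311 m: A R^(2/3) = 0.05063 — too large.
Try y = 0.262 m: A R^(2/3) = 0.03696 — matches.

y_n = 0.262 m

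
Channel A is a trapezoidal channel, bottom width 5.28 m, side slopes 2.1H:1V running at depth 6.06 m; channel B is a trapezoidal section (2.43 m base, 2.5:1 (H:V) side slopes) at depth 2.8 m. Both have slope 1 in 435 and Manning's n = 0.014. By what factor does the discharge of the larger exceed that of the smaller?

6.91

Channel A: With bottom width b = 5.28 m and side slope z = 2.1: A = (b + zy)y = (5.28 + 2.1×6.06)×6.06 = 109.1 m²; P = b + 2y√(1+z²) = 5.28 + 2×6.06×2.326 = 33.47 m. Hydraulic radius R = A/P = 109.1/33.47 = 3.26 m. Q_A = (1/0.014)·109.1·3.26^(2/3)·√0.002299 = 821.6 m³/s.
Channel B: With bottom width b = 2.43 m and side slope z = 2.5: A = (b + zy)y = (2.43 + 2.5×2.8)×2.8 = 26.4 m²; P = b + 2y√(1+z²) = 2.43 + 2×2.8×2.693 = 17.51 m. Hydraulic radius R = A/P = 26.4/17.51 = 1.508 m. Q_B = (1/0.014)·26.4·1.508^(2/3)·√0.002299 = 118.9 m³/s.
The larger discharge is 821.6 m³/s and the smaller is 118.9 m³/s; the ratio is 6.91.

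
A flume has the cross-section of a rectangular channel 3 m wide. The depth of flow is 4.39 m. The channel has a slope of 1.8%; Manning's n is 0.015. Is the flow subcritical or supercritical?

Flow area A = b·y = 3 × 4.39 = 13.17 m². Wetted perimeter P = b + 2y = 3 + 2×4.39 = 11.78 m.
Hydraulic radius R = A/P = 13.17/11.78 = 1.118 m.
V = (1/n) R^(2/3) √S = (1/0.015) × 1.118^(2/3) × √0.018 = 9.635 m/s. Hydraulic depth D_h = A/T = 13.17/3 = 4.39 m.
Froude number Fr = V/√(g·D_h) = 9.635/√(9.81×4.39) = 1.47, which is greater than 1, so the flow is supercritical.

supercritical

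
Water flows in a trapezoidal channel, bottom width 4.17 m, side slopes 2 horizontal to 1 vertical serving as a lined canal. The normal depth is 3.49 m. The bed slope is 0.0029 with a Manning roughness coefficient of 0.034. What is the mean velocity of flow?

With bottom width b = 4.17 m and side slope z = 2: A = (b + zy)y = (4.17 + 2×3.49)×3.49 = 38.91 m²; P = b + 2y√(1+z²) = 4.17 + 2×3.49×2.236 = 19.78 m.
Hydraulic radius R = A/P = 38.91/19.78 = 1.968 m.
From Manning's equation, V = (1/n) R^(2/3) S^(1/2) = (1/0.034) × 1.968^(2/3) × 0.0029^(1/2) = 2.49 m/s.

V = 2.49 m/s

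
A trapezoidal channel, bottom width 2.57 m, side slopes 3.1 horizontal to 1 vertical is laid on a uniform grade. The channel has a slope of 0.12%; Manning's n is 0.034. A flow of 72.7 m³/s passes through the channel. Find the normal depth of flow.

y_n = 3.51 m

Manning's equation rearranged: A R^(2/3) = nQ / (1·√S) = 0.034 × 72.7 / (√0.0012) = 71.35.
At y = 2.43 m: A R^(2/3) = 29.75 — low.
At y = 4.47 m: A R^(2/3) = 128.6 — high.
At y = 3.51 m: A R^(2/3) = 71.31 — ≈ 71.35.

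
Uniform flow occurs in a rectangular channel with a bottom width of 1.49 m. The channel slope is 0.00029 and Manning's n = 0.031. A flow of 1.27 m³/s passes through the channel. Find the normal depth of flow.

Manning's equation rearranged: A R^(2/3) = nQ / (1·√S) = 0.031 × 1.27 / (√0.00029) = 2.312.
Trying y = 1.64 m: A R^(2/3) = 1.564 — low.
Trying y = 2.28 m: A R^(2/3) = 2.312 — matches.

y_n = 2.28 m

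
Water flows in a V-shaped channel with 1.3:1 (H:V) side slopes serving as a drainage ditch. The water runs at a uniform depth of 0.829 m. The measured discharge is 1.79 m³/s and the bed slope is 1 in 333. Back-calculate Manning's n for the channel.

For a triangular section with side slope z = 1.3: A = zy² = 1.3×0.829² = 0.8934 m²; P = 2y√(1+z²) = 2×0.829×1.64 = 2.719 m.
Hydraulic radius R = A/P = 0.8934/2.719 = 0.3285 m.
Rearranging Manning's equation: n = (1/Q) A R^(2/3) S^(1/2) = (1/1.79) × 0.8934 × 0.3285^(2/3) × √0.003003 = 0.013.

n = 0.013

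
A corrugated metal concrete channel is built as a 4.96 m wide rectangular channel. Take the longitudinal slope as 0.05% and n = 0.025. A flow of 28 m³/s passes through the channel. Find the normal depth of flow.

y_n = 4.59 m

Manning's equation rearranged: A R^(2/3) = nQ / (1·√S) = 0.025 × 28 / (√0.0005) = 31.3.
Try y = 3.74 m: A R^(2/3) = 24.21 — low.
Try y = 5.63 m: A R^(2/3) = 40.11 — high.
Try y = 4.59 m: A R^(2/3) = 31.27 — matches.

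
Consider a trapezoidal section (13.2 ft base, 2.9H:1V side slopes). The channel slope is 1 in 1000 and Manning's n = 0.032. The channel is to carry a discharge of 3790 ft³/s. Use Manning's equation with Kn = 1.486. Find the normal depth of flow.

Manning's equation rearranged: A R^(2/3) = nQ / (1.486·√S) = 0.032 × 3790 / (1.486 × √0.001) = 2581.
Trying y = 15.5 ft: A R^(2/3) = 3702 — too large.
Trying y = 9.66 ft: A R^(2/3) = 1240 — too small.
Trying y = 13.3 ft: A R^(2/3) = 2582 — matches.

y_n = 13.3 ft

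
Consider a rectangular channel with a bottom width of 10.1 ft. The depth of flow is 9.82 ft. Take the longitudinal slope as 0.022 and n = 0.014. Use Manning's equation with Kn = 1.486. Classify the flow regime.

Flow area A = b·y = 10.1 × 9.82 = 99.18 ft². Wetted perimeter P = b + 2y = 10.1 + 2×9.82 = 29.74 ft.
Hydraulic radius R = A/P = 99.18/29.74 = 3.335 ft.
V = (1.486/n) R^(2/3) √S = (1.486/0.014) × 3.335^(2/3) × √0.022 = 35.14 ft/s. Hydraulic depth D_h = A/T = 99.18/10.1 = 9.82 ft.
Froude number Fr = V/√(g·D_h) = 35.14/√(32.2×9.82) = 1.98, which is greater than 1, so the flow is supercritical.

supercritical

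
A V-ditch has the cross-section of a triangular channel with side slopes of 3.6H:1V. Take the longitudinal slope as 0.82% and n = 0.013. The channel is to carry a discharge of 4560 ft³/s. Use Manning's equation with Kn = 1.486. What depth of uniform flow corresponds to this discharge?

y_n = 7.28 ft

Manning's equation rearranged: A R^(2/3) = nQ / (1.486·√S) = 0.013 × 4560 / (1.486 × √0.0082) = 440.5.
At y = 8.58 ft: A R^(2/3) = 682.6 — too large.
At y = 7.28 ft: A R^(2/3) = 440.4 — close enough.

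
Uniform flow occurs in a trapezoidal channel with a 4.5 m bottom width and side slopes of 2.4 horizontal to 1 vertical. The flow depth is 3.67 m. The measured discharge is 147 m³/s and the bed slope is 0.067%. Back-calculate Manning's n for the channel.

With bottom width b = 4.5 m and side slope z = 2.4: A = (b + zy)y = (4.5 + 2.4×3.67)×3.67 = 48.84 m²; P = b + 2y√(1+z²) = 4.5 + 2×3.67×2.6 = 23.58 m.
Hydraulic radius R = A/P = 48.84/23.58 = 2.071 m.
Rearranging Manning's equation: n = (1/Q) A R^(2/3) S^(1/2) = (1/147) × 48.84 × 2.071^(2/3) × √0.00067 = 0.014.

n = 0.014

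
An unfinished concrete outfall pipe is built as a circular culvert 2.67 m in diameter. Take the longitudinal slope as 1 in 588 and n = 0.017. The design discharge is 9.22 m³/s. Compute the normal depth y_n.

y_n = 1.96 m

Manning's equation rearranged: A R^(2/3) = nQ / (1·√S) = 0.017 × 9.22 / (√0.001701) = 3.801.
Trying y = 2.46 m: A R^(2/3) = 4.591 — too large.
Trying y = 1.52 m: A R^(2/3) = 2.647 — too small.
Trying y = 1.96 m: A R^(2/3) = 3.802 — matches.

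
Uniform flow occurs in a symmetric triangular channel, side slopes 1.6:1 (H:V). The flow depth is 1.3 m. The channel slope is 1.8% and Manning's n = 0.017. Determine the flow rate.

Q = 14.3 m³/s

For a triangular section with side slope z = 1.6: A = zy² = 1.6×1.3² = 2.704 m²; P = 2y√(1+z²) = 2×1.3×1.887 = 4.906 m.
Hydraulic radius R = A/P = 2.704/4.906 = 0.5512 m.
Manning's equation: Q = (1/n) A R^(2/3) S^(1/2) = (1/0.017) × 2.704 × 0.5512^(2/3) × 0.018^(1/2) = 14.3 m³/s.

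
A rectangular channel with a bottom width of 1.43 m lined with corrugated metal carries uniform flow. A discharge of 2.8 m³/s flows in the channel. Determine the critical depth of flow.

For a rectangular channel, critical depth y_c = (q²/g)^(1/3) where q = Q/b = 2.8/1.43 = 1.958 m²/s.
So y_c = (1.958²/9.81)^(1/3) = 0.731 m.

y_c = 0.731 m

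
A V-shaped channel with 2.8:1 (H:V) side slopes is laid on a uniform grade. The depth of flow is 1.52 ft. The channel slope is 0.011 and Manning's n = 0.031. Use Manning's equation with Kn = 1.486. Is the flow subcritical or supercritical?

For a triangular section with side slope z = 2.8: A = zy² = 2.8×1.52² = 6.469 ft²; P = 2y√(1+z²) = 2×1.52×2.973 = 9.039 ft.
Hydraulic radius R = A/P = 6.469/9.039 = 0.7157 ft.
V = (1.486/n) R^(2/3) √S = (1.486/0.031) × 0.7157^(2/3) × √0.011 = 4.023 ft/s. Hydraulic depth D_h = A/T = 6.469/8.512 = 0.76 ft.
Froude number Fr = V/√(g·D_h) = 4.023/√(32.2×0.76) = 0.813, which is less than 1, so the flow is subcritical.

subcritical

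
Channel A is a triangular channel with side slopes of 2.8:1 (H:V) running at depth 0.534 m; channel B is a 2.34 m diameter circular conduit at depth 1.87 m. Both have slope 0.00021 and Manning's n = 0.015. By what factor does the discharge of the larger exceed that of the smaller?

Channel A: For a triangular section with side slope z = 2.8: A = zy² = 2.8×0.534² = 0.7984 m²; P = 2y√(1+z²) = 2×0.534×2.973 = 3.175 m. Hydraulic radius R = A/P = 0.7984/3.175 = 0.2514 m. Q_A = (1/0.015)·0.7984·0.2514^(2/3)·√0.00021 = 0.3073 m³/s.
Channel B: For a circular section of diameter D = 2.34 m at depth y = 1.87 m, the central angle is θ = 2 arccos(1 − 2y/D) = 4.424 rad. Then A = (D²/8)(θ − sin θ) = 3.684 m² and P = Dθ/2 = 5.176 m. Hydraulic radius R = A/P = 3.684/5.176 = 0.7118 m. Q_B = (1/0.015)·3.684·0.7118^(2/3)·√0.00021 = 2.838 m³/s.
The larger discharge is 2.838 m³/s and the smaller is 0.3073 m³/s; the ratio is 9.23.

9.23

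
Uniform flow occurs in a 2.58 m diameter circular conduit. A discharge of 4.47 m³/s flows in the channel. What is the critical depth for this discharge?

y_c = 0.938 m

At critical depth, Q² T / (g A³) = 1, i.e. A³/T = Q²/g = 4.47²/9.81 = 2.037.
Try y = 0.65 m: A³/T = 0.4924 — low.
Try y = 1.07 m: A³/T = 3.385 — high.
Try y = 0.938 m: A³/T = 2.04 — ≈ 2.037.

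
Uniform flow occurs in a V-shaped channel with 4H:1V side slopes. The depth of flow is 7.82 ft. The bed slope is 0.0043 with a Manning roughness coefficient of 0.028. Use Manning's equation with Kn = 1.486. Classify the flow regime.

subcritical

For a triangular section with side slope z = 4: A = zy² = 4×7.82² = 244.6 ft²; P = 2y√(1+z²) = 2×7.82×4.123 = 64.49 ft.
Hydraulic radius R = A/P = 244.6/64.49 = 3.793 ft.
V = (1.486/n) R^(2/3) √S = (1.486/0.028) × 3.793^(2/3) × √0.0043 = 8.465 ft/s. Hydraulic depth D_h = A/T = 244.6/62.56 = 3.91 ft.
Froude number Fr = V/√(g·D_h) = 8.465/√(32.2×3.91) = 0.754, which is less than 1, so the flow is subcritical.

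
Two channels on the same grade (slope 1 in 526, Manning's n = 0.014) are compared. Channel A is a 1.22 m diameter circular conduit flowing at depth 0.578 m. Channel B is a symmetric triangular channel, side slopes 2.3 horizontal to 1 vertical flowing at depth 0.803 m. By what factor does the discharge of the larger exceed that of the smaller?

3.16

Channel A: For a circular section of diameter D = 1.22 m at depth y = 0.578 m, the central angle is θ = 2 arccos(1 − 2y/D) = 3.037 rad. Then A = (D²/8)(θ − sin θ) = 0.5455 m² and P = Dθ/2 = 1.852 m. Hydraulic radius R = A/P = 0.5455/1.852 = 0.2945 m. Q_A = (1/0.014)·0.5455·0.2945^(2/3)·√0.001901 = 0.7519 m³/s.
Channel B: For a triangular section with side slope z = 2.3: A = zy² = 2.3×0.803² = 1.483 m²; P = 2y√(1+z²) = 2×0.803×2.508 = 4.028 m. Hydraulic radius R = A/P = 1.483/4.028 = 0.3682 m. Q_B = (1/0.014)·1.483·0.3682^(2/3)·√0.001901 = 2.373 m³/s.
The larger discharge is 2.373 m³/s and the smaller is 0.7519 m³/s; the ratio is 3.16.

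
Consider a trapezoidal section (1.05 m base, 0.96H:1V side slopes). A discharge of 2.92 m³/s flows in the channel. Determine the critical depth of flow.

At critical depth, Q² T / (g A³) = 1, i.e. A³/T = Q²/g = 2.92²/9.81 = 0.8692.
Try y = 0.659 m: A³/T = 0.5889 — too small.
Try y = 0.836 m: A³/T = 1.399 — too large.
Try y = 0.734 m: A³/T = 0.8686 — matches.

y_c = 0.734 m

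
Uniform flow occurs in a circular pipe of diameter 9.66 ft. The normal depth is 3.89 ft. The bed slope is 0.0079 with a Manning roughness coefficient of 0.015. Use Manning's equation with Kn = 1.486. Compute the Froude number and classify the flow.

supercritical

For a circular section of diameter D = 9.66 ft at depth y = 3.89 ft, the central angle is θ = 2 arccos(1 − 2y/D) = 2.75 rad. Then A = (D²/8)(θ − sin θ) = 27.62 ft² and P = Dθ/2 = 13.28 ft.
Hydraulic radius R = A/P = 27.62/13.28 = 2.08 ft.
V = (1.486/n) R^(2/3) √S = (1.486/0.015) × 2.08^(2/3) × √0.0079 = 14.35 ft/s. Hydraulic depth D_h = A/T = 27.62/9.475 = 2.915 ft.
Froude number Fr = V/√(g·D_h) = 14.35/√(32.2×2.915) = 1.48, which is greater than 1, so the flow is supercritical.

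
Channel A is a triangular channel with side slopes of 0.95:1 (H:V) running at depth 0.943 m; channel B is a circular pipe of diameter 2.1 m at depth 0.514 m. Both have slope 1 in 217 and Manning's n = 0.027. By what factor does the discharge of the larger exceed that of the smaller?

Channel A: For a triangular section with side slope z = 0.95: A = zy² = 0.95×0.943² = 0.8448 m²; P = 2y√(1+z²) = 2×0.943×1.379 = 2.601 m. Hydraulic radius R = A/P = 0.8448/2.601 = 0.3247 m. Q_A = (1/0.027)·0.8448·0.3247^(2/3)·√0.004608 = 1.003 m³/s.
Channel B: For a circular section of diameter D = 2.1 m at depth y = 0.514 m, the central angle is θ = 2 arccos(1 − 2y/D) = 2.07 rad. Then A = (D²/8)(θ − sin θ) = 0.6572 m² and P = Dθ/2 = 2.174 m. Hydraulic radius R = A/P = 0.6572/2.174 = 0.3024 m. Q_B = (1/0.027)·0.6572·0.3024^(2/3)·√0.004608 = 0.7444 m³/s.
The larger discharge is 1.003 m³/s and the smaller is 0.7444 m³/s; the ratio is 1.35.

1.35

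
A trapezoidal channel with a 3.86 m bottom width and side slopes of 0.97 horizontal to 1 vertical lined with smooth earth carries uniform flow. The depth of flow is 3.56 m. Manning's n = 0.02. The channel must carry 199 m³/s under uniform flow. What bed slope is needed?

With bottom width b = 3.86 m and side slope z = 0.97: A = (b + zy)y = (3.86 + 0.97×3.56)×3.56 = 26.03 m²; P = b + 2y√(1+z²) = 3.86 + 2×3.56×1.393 = 13.78 m.
Hydraulic radius R = A/P = 26.03/13.78 = 1.889 m.
From Manning's equation, S = [nQ / (1 A R^(2/3))]² = [0.02 × 199 / (1 × 26.03 × 1.889^(2/3))]² = 0.01.

S = 0.01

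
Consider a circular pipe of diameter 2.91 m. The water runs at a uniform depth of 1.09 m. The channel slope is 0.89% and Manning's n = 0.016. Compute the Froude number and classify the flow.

supercritical

For a circular section of diameter D = 2.91 m at depth y = 1.09 m, the central angle is θ = 2 arccos(1 − 2y/D) = 2.634 rad. Then A = (D²/8)(θ − sin θ) = 2.275 m² and P = Dθ/2 = 3.833 m.
Hydraulic radius R = A/P = 2.275/3.833 = 0.5934 m.
V = (1/n) R^(2/3) √S = (1/0.016) × 0.5934^(2/3) × √0.0089 = 4.164 m/s. Hydraulic depth D_h = A/T = 2.275/2.817 = 0.8074 m.
Froude number Fr = V/√(g·D_h) = 4.164/√(9.81×0.8074) = 1.48, which is greater than 1, so the flow is supercritical.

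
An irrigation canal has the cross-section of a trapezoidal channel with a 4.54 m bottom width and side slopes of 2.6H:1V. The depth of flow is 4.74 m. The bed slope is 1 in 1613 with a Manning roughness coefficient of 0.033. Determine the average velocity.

V = 1.42 m/s

With bottom width b = 4.54 m and side slope z = 2.6: A = (b + zy)y = (4.54 + 2.6×4.74)×4.74 = 79.94 m²; P = b + 2y√(1+z²) = 4.54 + 2×4.74×2.786 = 30.95 m.
Hydraulic radius R = A/P = 79.94/30.95 = 2.583 m.
From Manning's equation, V = (1/n) R^(2/3) S^(1/2) = (1/0.033) × 2.583^(2/3) × 0.00062^(1/2) = 1.42 m/s.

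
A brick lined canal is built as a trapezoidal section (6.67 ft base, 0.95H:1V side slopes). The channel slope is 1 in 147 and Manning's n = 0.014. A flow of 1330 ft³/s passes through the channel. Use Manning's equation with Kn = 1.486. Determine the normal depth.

y_n = 5.82 ft

Manning's equation rearranged: A R^(2/3) = nQ / (1.486·√S) = 0.014 × 1330 / (1.486 × √0.006803) = 151.9.
Trying y = 6.82 ft: A R^(2/3) = 207.5 — over.
Trying y = 4.63 ft: A R^(2/3) = 97.79 — short.
Trying y = 5.82 ft: A R^(2/3) = 151.7 — ≈ 151.9.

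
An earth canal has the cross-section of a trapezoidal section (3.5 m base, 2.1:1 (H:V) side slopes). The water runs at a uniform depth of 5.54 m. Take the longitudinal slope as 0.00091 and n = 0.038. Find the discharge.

Q = 134 m³/s

With bottom width b = 3.5 m and side slope z = 2.1: A = (b + zy)y = (3.5 + 2.1×5.54)×5.54 = 83.84 m²; P = b + 2y√(1+z²) = 3.5 + 2×5.54×2.326 = 29.27 m.
Hydraulic radius R = A/P = 83.84/29.27 = 2.864 m.
Manning's equation: Q = (1/n) A R^(2/3) S^(1/2) = (1/0.038) × 83.84 × 2.864^(2/3) × 0.00091^(1/2) = 134 m³/s.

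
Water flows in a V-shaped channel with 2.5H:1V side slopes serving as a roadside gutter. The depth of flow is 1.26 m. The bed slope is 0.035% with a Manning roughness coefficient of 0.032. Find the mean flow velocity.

For a triangular section with side slope z = 2.5: A = zy² = 2.5×1.26² = 3.969 m²; P = 2y√(1+z²) = 2×1.26×2.693 = 6.785 m.
Hydraulic radius R = A/P = 3.969/6.785 = 0.5849 m.
From Manning's equation, V = (1/n) R^(2/3) S^(1/2) = (1/0.032) × 0.5849^(2/3) × 0.00035^(1/2) = 0.409 m/s.

V = 0.409 m/s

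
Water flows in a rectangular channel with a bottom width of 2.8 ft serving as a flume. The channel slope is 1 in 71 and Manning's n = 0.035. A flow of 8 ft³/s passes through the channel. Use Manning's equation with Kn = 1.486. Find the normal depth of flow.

Manning's equation rearranged: A R^(2/3) = nQ / (1.486·√S) = 0.035 × 8 / (1.486 × √0.01408) = 1.588.
Trying y = 0.974 ft: A R^(2/3) = 1.884 — high.
Trying y = 0.734 ft: A R^(2/3) = 1.263 — low.
Trying y = 0.862 ft: A R^(2/3) = 1.588 — ≈ 1.588.

y_n = 0.862 ft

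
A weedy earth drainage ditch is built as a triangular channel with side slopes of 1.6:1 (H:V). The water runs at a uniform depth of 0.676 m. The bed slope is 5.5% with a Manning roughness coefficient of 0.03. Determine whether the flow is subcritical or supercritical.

supercritical

For a triangular section with side slope z = 1.6: A = zy² = 1.6×0.676² = 0.7312 m²; P = 2y√(1+z²) = 2×0.676×1.887 = 2.551 m.
Hydraulic radius R = A/P = 0.7312/2.551 = 0.2866 m.
V = (1/n) R^(2/3) √S = (1/0.03) × 0.2866^(2/3) × √0.055 = 3.398 m/s. Hydraulic depth D_h = A/T = 0.7312/2.163 = 0.338 m.
Froude number Fr = V/√(g·D_h) = 3.398/√(9.81×0.338) = 1.87, which is greater than 1, so the flow is supercritical.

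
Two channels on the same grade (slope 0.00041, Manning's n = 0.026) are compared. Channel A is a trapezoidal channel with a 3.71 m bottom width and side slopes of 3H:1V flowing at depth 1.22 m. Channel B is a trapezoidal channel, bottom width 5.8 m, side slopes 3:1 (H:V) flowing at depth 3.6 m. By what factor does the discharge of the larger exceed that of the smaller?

Channel A: With bottom width b = 3.71 m and side slope z = 3: A = (b + zy)y = (3.71 + 3×1.22)×1.22 = 8.991 m²; P = b + 2y√(1+z²) = 3.71 + 2×1.22×3.162 = 11.43 m. Hydraulic radius R = A/P = 8.991/11.43 = 0.7869 m. Q_A = (1/0.026)·8.991·0.7869^(2/3)·√0.00041 = 5.969 m³/s.
Channel B: With bottom width b = 5.8 m and side slope z = 3: A = (b + zy)y = (5.8 + 3×3.6)×3.6 = 59.76 m²; P = b + 2y√(1+z²) = 5.8 + 2×3.6×3.162 = 28.57 m. Hydraulic radius R = A/P = 59.76/28.57 = 2.092 m. Q_B = (1/0.026)·59.76·2.092^(2/3)·√0.00041 = 76.12 m³/s.
The larger discharge is 76.12 m³/s and the smaller is 5.969 m³/s; the ratio is 12.8.

12.8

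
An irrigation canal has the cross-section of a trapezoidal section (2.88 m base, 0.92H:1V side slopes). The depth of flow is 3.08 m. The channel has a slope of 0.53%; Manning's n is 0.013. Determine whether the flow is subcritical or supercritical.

With bottom width b = 2.88 m and side slope z = 0.92: A = (b + zy)y = (2.88 + 0.92×3.08)×3.08 = 17.6 m²; P = b + 2y√(1+z²) = 2.88 + 2×3.08×1.359 = 11.25 m.
Hydraulic radius R = A/P = 17.6/11.25 = 1.564 m.
V = (1/n) R^(2/3) √S = (1/0.013) × 1.564^(2/3) × √0.0053 = 7.546 m/s. Hydraulic depth D_h = A/T = 17.6/8.547 = 2.059 m.
Froude number Fr = V/√(g·D_h) = 7.546/√(9.81×2.059) = 1.68, which is greater than 1, so the flow is supercritical.

supercritical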